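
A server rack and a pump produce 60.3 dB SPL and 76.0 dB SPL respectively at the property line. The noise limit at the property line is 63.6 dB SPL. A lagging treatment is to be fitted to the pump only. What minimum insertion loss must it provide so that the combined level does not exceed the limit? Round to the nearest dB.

Fixed contribution from the other source: Σ 10^(L/10) = 10^(60.3/10) = 1.072e+06 (60.30 dB SPL).
To meet 63.6 dB SPL overall, the treated pump may contribute at most 10^(63.6/10) − 1.072e+06 = 1.219e+06, i.e. 60.86 dB SPL.
Required insertion loss = 76.0 − 60.86 = 15.14 dB.

15 dB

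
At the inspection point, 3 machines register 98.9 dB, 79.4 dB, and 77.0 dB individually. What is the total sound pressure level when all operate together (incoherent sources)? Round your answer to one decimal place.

For uncorrelated sources the intensities add, so convert each level to linear form, sum, and take 10·log₁₀ of the total.
Σ 10^(L/10) = 10^(98.9/10) + 10^(79.4/10) + 10^(77.0/10) = 7.900e+09.
L_total = 10·log₁₀(7.900e+09) = 98.98 dB.

99.0 dB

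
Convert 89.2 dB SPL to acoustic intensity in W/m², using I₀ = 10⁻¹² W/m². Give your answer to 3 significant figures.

0.000832 W/m²

I = I₀·10^(L/10) = 10⁻¹² × 10^(89.2/10) = 10^(-3.080).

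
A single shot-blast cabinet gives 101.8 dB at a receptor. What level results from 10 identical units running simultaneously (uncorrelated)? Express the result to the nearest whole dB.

112 dB

L_total = L₁ + 10·log₁₀ N for N identical incoherent sources.
L_total = 101.8 + 10·log₁₀(10) = 101.8 + 10.000 = 111.80 dB.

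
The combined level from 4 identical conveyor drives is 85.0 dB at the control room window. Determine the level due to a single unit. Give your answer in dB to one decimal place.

Dividing the total intensity by 4 lowers the level by 10·log₁₀ 4 = 6.021 dB: L₁ = 85.0 − 6.021.

79.0 dB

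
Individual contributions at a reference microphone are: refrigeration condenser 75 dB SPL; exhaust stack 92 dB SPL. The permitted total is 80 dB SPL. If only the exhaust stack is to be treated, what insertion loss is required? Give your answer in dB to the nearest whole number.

14 dB

Everything except the exhaust stack sums to 10^(75/10) = 3.162e+07 in linear terms, 75.00 dB SPL.
The limit corresponds to 10^(80/10) = 1.000e+08; subtracting the fixed part leaves 6.838e+07 for the exhaust stack, i.e. 78.35 dB SPL.
So the exhaust stack must be reduced from 92 to 78.35 dB SPL: IL = 13.65 dB.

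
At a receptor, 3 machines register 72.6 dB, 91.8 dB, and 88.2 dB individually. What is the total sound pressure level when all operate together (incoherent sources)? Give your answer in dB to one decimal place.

93.4 dB

Incoherent sources combine by intensity addition: L_total = 10·log₁₀(Σ 10^(L_i/10)).
Σ 10^(L/10) = 10^(72.6/10) + 10^(91.8/10) + 10^(88.2/10) = 2.192e+09.
L_total = 10·log₁₀(2.192e+09) = 93.41 dB.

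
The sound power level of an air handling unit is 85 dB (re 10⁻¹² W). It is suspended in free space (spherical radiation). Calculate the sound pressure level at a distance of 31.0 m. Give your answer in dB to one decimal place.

L_p = L_w − 10·log₁₀(4π·r²) with r = 31.0 m.
4π·r² = 1.208e+04 m², 10·log₁₀ of that is 40.819 dB.
L_p = 85 − 40.819 = 44.18 dB.

44.2 dB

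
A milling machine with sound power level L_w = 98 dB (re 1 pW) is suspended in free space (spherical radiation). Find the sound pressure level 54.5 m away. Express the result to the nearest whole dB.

Free-field spherical radiation: L_p = L_w − 10·log₁₀(4π·r²), r = 54.5 m.
4π·r² = 3.733e+04 m², 10·log₁₀ of that is 45.720 dB.
L_p = 98 − 45.720 = 52.28 dB.

52 dB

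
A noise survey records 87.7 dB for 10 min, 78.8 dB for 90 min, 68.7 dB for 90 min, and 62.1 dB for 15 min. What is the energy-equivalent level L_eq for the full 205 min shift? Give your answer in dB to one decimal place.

L_eq = 10·log₁₀[(1/T)·Σ tᵢ·10^(Lᵢ/10)] with T = 205 min.
Σ tᵢ·10^(Lᵢ/10) = 10·10^(87.7/10) + 90·10^(78.8/10) + 90·10^(68.7/10) + 15·10^(62.1/10) = 1.341e+10.
L_eq = 10·log₁₀(1.341e+10/205) = 78.16 dB.

78.2 dB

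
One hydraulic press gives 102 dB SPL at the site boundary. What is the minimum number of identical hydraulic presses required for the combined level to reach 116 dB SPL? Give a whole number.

26

Need L₁ + 10·log₁₀ N ≥ 116, i.e. log₁₀ N ≥ 1.40.
N ≥ 10^(14.0/10) = 25.119, so N = 26.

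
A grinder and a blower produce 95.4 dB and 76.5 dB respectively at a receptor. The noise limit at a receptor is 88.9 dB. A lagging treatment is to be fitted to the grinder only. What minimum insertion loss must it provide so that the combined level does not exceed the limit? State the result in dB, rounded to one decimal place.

Fixed contribution from the other source: Σ 10^(L/10) = 10^(76.5/10) = 4.467e+07 (76.50 dB).
The limit corresponds to 10^(88.9/10) = 7.762e+08; subtracting the fixed part leaves 7.316e+08 for the grinder, i.e. 88.64 dB.
Required insertion loss = 95.4 − 88.64 = 6.76 dB.

6.8 dB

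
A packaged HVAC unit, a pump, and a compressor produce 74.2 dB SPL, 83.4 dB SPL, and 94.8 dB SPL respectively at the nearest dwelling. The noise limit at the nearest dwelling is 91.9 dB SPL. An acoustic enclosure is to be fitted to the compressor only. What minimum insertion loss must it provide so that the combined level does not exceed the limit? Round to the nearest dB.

4 dB

The untreated sources together contribute 10^(74.2/10) + 10^(83.4/10) = 2.451e+08, i.e. 83.89 dB SPL.
The limit corresponds to 10^(91.9/10) = 1.549e+09; subtracting the fixed part leaves 1.304e+09 for the compressor, i.e. 91.15 dB SPL.
So the compressor must be reduced from 94.8 to 91.15 dB SPL: IL = 3.65 dB.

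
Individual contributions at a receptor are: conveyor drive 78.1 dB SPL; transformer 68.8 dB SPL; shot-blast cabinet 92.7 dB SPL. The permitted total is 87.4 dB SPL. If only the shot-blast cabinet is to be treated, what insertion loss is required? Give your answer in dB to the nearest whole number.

6 dB

Everything except the shot-blast cabinet sums to 10^(78.1/10) + 10^(68.8/10) = 7.215e+07 in linear terms, 78.58 dB SPL.
The limit corresponds to 10^(87.4/10) = 5.495e+08; subtracting the fixed part leaves 4.774e+08 for the shot-blast cabinet, i.e. 86.79 dB SPL.
Required insertion loss = 92.7 − 86.79 = 5.91 dB.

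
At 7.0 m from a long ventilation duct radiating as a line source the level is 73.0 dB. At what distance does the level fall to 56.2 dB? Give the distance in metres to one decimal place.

The 16.8 dB drop corresponds to a distance ratio of 10^(16.8/10) for a line source.
r₂ = 7.0·10^((73.0−56.2)/10) = 7.0·10^(16.8/10) = 335.04 m.

335.0 m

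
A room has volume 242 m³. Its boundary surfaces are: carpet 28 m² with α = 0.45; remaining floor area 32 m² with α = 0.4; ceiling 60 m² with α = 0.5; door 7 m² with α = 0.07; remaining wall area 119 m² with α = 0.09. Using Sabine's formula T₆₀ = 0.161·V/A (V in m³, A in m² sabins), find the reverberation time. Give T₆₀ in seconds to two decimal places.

0.59 s

A = Σ Sᵢαᵢ = 28·0.45 + 32·0.4 + 60·0.5 + 7·0.07 + 119·0.09 = 66.60 m².
T₆₀ = 0.161 × 242 / 66.60 = 0.585 s.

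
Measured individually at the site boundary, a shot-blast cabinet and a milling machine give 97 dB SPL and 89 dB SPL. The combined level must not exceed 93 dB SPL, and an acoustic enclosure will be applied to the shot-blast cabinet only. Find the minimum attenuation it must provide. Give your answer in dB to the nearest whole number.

6 dB

Everything except the shot-blast cabinet sums to 10^(89/10) = 7.943e+08 in linear terms, 89.00 dB SPL.
The limit corresponds to 10^(93/10) = 1.995e+09; subtracting the fixed part leaves 1.201e+09 for the shot-blast cabinet, i.e. 90.80 dB SPL.
So the shot-blast cabinet must be reduced from 97 to 90.80 dB SPL: IL = 6.20 dB.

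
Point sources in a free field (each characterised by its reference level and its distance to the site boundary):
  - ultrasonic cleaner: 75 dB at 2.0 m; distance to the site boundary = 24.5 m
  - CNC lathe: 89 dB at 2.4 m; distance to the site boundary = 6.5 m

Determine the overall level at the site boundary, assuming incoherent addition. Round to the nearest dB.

Apply inverse-square spreading to bring every level to the receiver, then sum 10^(L/10).
ultrasonic cleaner: 75 − 20·log₁₀(24.5/2.0) = 75 − 21.76 = 53.24 dB.
CNC lathe: 89 − 20·log₁₀(6.5/2.4) = 89 − 8.65 = 80.35 dB.
Σ 10^(L/10) = 1.085e+08 → L_total = 10·log₁₀(1.085e+08) = 80.35 dB.

80 dB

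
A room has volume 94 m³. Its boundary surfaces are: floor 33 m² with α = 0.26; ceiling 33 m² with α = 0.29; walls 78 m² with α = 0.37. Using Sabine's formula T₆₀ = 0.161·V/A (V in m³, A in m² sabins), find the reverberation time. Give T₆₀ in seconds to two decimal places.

0.32 s

A = Σ Sᵢαᵢ = 33·0.26 + 33·0.29 + 78·0.37 = 47.01 m².
T₆₀ = 0.161 × 94 / 47.01 = 0.322 s.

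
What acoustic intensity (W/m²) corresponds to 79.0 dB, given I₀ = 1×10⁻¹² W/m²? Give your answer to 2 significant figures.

7.9e-05 W/m²

I = I₀·10^(L/10) = 10⁻¹² × 10^(79.0/10) = 10^(-4.100).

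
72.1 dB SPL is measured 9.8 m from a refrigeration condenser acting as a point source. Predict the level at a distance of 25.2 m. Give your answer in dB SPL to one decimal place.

Spherical spreading from a point source gives a 20·log₁₀(r₂/r₁) drop.
L₂ = 72.1 − 20·log₁₀(25.2/9.8) = 72.1 − 8.203 = 63.90 dB SPL.

63.9 dB SPL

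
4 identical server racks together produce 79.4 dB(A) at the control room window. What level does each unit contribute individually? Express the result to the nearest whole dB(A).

Dividing the total intensity by 4 lowers the level by 10·log₁₀ 4 = 6.021 dB: L₁ = 79.4 − 6.021.

73 dB(A)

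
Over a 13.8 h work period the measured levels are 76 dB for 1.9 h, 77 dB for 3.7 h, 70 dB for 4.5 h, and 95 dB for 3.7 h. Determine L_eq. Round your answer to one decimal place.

89.4 dB

L_eq = 10·log₁₀[(1/T)·Σ tᵢ·10^(Lᵢ/10)] with T = 13.8 h.
Σ tᵢ·10^(Lᵢ/10) = 1.9·10^(76/10) + 3.7·10^(77/10) + 4.5·10^(70/10) + 3.7·10^(95/10) = 1.201e+10.
L_eq = 10·log₁₀(1.201e+10/13.8) = 89.40 dB.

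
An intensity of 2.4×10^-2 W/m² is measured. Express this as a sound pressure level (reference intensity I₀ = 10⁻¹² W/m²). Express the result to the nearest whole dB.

104 dB

L = 10·log₁₀(I/I₀) = 10·log₁₀(2.4×10^-2/10⁻¹²) = 10·log₁₀(2.4×10^10).
L = 10·(0.3802 + 10) = 103.80 dB.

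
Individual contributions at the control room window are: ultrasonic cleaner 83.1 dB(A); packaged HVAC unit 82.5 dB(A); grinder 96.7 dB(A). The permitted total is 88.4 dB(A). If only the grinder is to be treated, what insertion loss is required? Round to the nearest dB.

Everything except the grinder sums to 10^(83.1/10) + 10^(82.5/10) = 3.820e+08 in linear terms, 85.82 dB(A).
To meet 88.4 dB(A) overall, the treated grinder may contribute at most 10^(88.4/10) − 3.820e+08 = 3.098e+08, i.e. 84.91 dB(A).
Required insertion loss = 96.7 − 84.91 = 11.79 dB.

12 dB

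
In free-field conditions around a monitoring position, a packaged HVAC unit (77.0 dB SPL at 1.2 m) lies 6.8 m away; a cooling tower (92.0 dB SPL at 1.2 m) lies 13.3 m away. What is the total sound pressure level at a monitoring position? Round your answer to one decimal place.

Propagate each source to the receiver with L = L_ref − 20·log₁₀(r/r_ref), then add intensities.
packaged HVAC unit: 77.0 − 20·log₁₀(6.8/1.2) = 77.0 − 15.07 = 61.93 dB SPL.
cooling tower: 92.0 − 20·log₁₀(13.3/1.2) = 92.0 − 20.89 = 71.11 dB SPL.
Σ 10^(L/10) = 1.446e+07 → L_total = 10·log₁₀(1.446e+07) = 71.60 dB SPL.

71.6 dB SPL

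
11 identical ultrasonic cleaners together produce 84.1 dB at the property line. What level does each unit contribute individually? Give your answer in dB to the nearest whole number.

74 dB

Dividing the total intensity by 11 lowers the level by 10·log₁₀ 11 = 10.414 dB: L₁ = 84.1 − 10.414.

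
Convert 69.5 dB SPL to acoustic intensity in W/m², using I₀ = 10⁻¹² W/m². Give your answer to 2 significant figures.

8.9e-06 W/m²

L = 10·log₁₀(I/I₀) ⇒ I = I₀·10^(L/10) = 10⁻¹² × 10^6.95.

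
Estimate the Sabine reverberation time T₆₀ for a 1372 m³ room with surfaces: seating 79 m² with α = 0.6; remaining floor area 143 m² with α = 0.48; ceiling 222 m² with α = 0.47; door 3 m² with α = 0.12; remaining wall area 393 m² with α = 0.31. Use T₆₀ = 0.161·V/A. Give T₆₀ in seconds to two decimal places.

Total absorption A = 79·0.6 + 143·0.48 + 222·0.47 + 3·0.12 + 393·0.31 = 342.57 m² sabins.
T₆₀ = 0.161·V/A = 0.161·1372/342.57 = 0.645 s.

0.64 s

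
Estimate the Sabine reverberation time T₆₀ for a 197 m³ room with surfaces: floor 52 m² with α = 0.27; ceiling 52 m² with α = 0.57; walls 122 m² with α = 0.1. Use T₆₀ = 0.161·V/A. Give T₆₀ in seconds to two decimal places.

A = Σ Sᵢαᵢ = 52·0.27 + 52·0.57 + 122·0.1 = 55.88 m².
T₆₀ = 0.161·V/A = 0.161·197/55.88 = 0.568 s.

0.57 s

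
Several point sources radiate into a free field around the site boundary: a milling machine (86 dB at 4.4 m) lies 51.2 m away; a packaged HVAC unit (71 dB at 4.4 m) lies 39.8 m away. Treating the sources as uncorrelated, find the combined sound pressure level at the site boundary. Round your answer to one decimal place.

64.9 dB

Apply inverse-square spreading to bring every level to the receiver, then sum 10^(L/10).
milling machine: 86 − 20·log₁₀(51.2/4.4) = 86 − 21.32 = 64.68 dB.
packaged HVAC unit: 71 − 20·log₁₀(39.8/4.4) = 71 − 19.13 = 51.87 dB.
Σ 10^(L/10) = 3.094e+06 → L_total = 10·log₁₀(3.094e+06) = 64.91 dB.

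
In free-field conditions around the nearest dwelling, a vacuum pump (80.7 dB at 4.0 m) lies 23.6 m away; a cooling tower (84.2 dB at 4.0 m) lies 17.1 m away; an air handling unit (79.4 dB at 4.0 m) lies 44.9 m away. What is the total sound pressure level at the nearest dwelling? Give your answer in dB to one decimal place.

Propagate each source to the receiver with L = L_ref − 20·log₁₀(r/r_ref), then add intensities.
vacuum pump: 80.7 − 20·log₁₀(23.6/4.0) = 80.7 − 15.42 = 65.28 dB.
cooling tower: 84.2 − 20·log₁₀(17.1/4.0) = 84.2 − 12.62 = 71.58 dB.
air handling unit: 79.4 − 20·log₁₀(44.9/4.0) = 79.4 − 21.00 = 58.40 dB.
Σ 10^(L/10) = 1.846e+07 → L_total = 10·log₁₀(1.846e+07) = 72.66 dB.

72.7 dB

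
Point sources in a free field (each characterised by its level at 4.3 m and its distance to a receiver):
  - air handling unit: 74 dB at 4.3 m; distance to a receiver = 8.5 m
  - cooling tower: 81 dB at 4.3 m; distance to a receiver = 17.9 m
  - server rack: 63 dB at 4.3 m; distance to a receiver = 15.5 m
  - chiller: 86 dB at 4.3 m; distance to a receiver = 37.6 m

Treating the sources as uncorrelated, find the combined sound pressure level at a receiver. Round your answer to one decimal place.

72.8 dB

Propagate each source to the receiver with L = L_ref − 20·log₁₀(r/r_ref), then add intensities.
air handling unit: 74 − 20·log₁₀(8.5/4.3) = 74 − 5.92 = 68.08 dB.
cooling tower: 81 − 20·log₁₀(17.9/4.3) = 81 − 12.39 = 68.61 dB.
server rack: 63 − 20·log₁₀(15.5/4.3) = 63 − 11.14 = 51.86 dB.
chiller: 86 − 20·log₁₀(37.6/4.3) = 86 − 18.83 = 67.17 dB.
Σ 10^(L/10) = 1.905e+07 → L_total = 10·log₁₀(1.905e+07) = 72.80 dB.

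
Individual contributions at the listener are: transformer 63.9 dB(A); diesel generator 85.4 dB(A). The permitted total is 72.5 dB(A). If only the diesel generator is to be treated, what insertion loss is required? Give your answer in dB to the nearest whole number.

14 dB

Everything except the diesel generator sums to 10^(63.9/10) = 2.455e+06 in linear terms, 63.90 dB(A).
The limit corresponds to 10^(72.5/10) = 1.778e+07; subtracting the fixed part leaves 1.533e+07 for the diesel generator, i.e. 71.85 dB(A).
So the diesel generator must be reduced from 85.4 to 71.85 dB(A): IL = 13.55 dB.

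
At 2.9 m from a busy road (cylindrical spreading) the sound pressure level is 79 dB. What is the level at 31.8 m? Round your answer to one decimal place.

68.6 dB

For a line source, L₂ = L₁ − 10·log₁₀(r₂/r₁).
L₂ = 79 − 10·log₁₀(31.8/2.9) = 79 − 10.400 = 68.60 dB.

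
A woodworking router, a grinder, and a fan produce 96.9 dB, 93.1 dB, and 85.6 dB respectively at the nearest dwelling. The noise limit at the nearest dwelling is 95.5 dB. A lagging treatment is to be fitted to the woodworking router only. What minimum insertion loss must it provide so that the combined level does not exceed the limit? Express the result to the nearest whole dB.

The untreated sources together contribute 10^(93.1/10) + 10^(85.6/10) = 2.405e+09, i.e. 93.81 dB.
To meet 95.5 dB overall, the treated woodworking router may contribute at most 10^(95.5/10) − 2.405e+09 = 1.143e+09, i.e. 90.58 dB.
Required insertion loss = 96.9 − 90.58 = 6.32 dB.

6 dB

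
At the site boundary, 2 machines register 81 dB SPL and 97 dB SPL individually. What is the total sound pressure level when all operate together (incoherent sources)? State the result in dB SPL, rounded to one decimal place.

97.1 dB SPL

For uncorrelated sources the intensities add, so convert each level to linear form, sum, and take 10·log₁₀ of the total.
Σ 10^(L/10) = 10^(81/10) + 10^(97/10) = 5.138e+09.
L_total = 10·log₁₀(5.138e+09) = 97.11 dB SPL.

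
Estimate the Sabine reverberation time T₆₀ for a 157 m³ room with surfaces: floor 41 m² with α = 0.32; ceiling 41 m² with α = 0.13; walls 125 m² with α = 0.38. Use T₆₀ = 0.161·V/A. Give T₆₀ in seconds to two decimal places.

0.38 s

A = Σ Sᵢαᵢ = 41·0.32 + 41·0.13 + 125·0.38 = 65.95 m².
T₆₀ = 0.161 × 157 / 65.95 = 0.383 s.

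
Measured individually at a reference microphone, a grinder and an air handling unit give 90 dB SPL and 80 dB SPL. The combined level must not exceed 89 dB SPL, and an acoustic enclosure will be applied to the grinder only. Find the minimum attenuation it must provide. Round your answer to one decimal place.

The untreated sources together contribute 10^(80/10) = 1.000e+08, i.e. 80.00 dB SPL.
The limit corresponds to 10^(89/10) = 7.943e+08; subtracting the fixed part leaves 6.943e+08 for the grinder, i.e. 88.42 dB SPL.
Required insertion loss = 90 − 88.42 = 1.58 dB.

1.6 dB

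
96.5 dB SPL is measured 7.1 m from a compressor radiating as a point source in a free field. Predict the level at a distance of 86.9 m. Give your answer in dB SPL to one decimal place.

For a point source, L₂ = L₁ − 20·log₁₀(r₂/r₁).
L₂ = 96.5 − 20·log₁₀(86.9/7.1) = 96.5 − 21.755 = 74.74 dB SPL.

74.7 dB SPL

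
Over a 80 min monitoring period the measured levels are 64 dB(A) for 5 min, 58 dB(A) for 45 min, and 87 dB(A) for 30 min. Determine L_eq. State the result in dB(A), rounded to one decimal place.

Weight each interval's intensity by its duration and average over T = 80 min:
Σ tᵢ·10^(Lᵢ/10) = 5·10^(64/10) + 45·10^(58/10) + 30·10^(87/10) = 1.508e+10.
L_eq = 10·log₁₀(1.508e+10/80) = 82.75 dB(A).

82.8 dB(A)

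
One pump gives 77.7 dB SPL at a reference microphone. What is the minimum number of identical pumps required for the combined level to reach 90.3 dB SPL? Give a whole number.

19

Need L₁ + 10·log₁₀ N ≥ 90.3, i.e. log₁₀ N ≥ 1.26.
N ≥ 10^(12.6/10) = 18.197, so N = 19.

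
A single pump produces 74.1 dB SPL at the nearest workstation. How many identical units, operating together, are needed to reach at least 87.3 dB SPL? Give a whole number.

The shortfall is 87.3 − 74.1 = 13.2 dB, and N units add 10·log₁₀ N, so need 10·log₁₀ N ≥ 13.2.
N ≥ 10^(13.2/10) = 20.893, so N = 21.

21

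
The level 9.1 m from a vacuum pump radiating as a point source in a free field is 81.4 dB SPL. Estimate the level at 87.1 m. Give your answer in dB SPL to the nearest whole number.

62 dB SPL

For a point source, L₂ = L₁ − 20·log₁₀(r₂/r₁).
L₂ = 81.4 − 20·log₁₀(87.1/9.1) = 81.4 − 19.620 = 61.78 dB SPL.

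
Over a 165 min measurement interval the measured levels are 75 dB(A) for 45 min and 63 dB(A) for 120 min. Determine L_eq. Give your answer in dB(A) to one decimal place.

L_eq = 10·log₁₀[(1/T)·Σ tᵢ·10^(Lᵢ/10)] with T = 165 min.
Σ tᵢ·10^(Lᵢ/10) = 45·10^(75/10) + 120·10^(63/10) = 1.662e+09.
L_eq = 10·log₁₀(1.662e+09/165) = 70.03 dB(A).

70.0 dB(A)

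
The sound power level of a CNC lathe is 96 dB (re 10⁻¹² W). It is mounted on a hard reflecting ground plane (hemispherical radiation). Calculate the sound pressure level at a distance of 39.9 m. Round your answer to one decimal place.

L_p = L_w − 10·log₁₀(2π·r²) with r = 39.9 m.
2π·r² = 1e+04 m², 10·log₁₀ of that is 40.001 dB.
L_p = 96 − 40.001 = 56.00 dB.

56.0 dB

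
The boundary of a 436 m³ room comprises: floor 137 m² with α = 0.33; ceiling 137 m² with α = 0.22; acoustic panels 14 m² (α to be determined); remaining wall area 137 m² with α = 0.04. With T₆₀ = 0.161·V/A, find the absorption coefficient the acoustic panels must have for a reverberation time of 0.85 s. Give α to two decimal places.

0.13

From T₆₀ = 0.161·V/A, the target T₆₀ = 0.85 s needs A = 0.161·436/0.85 = 82.58 m².
Absorption from the other surfaces = 137·0.33 + 137·0.22 + 137·0.04 = 80.83 m², so the acoustic panels must supply 1.75 m² over 14 m².
α = 1.75/14 = 0.125.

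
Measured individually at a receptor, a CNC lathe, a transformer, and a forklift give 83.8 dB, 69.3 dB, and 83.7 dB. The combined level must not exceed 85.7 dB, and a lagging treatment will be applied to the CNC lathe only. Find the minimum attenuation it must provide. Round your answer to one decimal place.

Everything except the CNC lathe sums to 10^(69.3/10) + 10^(83.7/10) = 2.429e+08 in linear terms, 83.85 dB.
The limit corresponds to 10^(85.7/10) = 3.715e+08; subtracting the fixed part leaves 1.286e+08 for the CNC lathe, i.e. 81.09 dB.
So the CNC lathe must be reduced from 83.8 to 81.09 dB: IL = 2.71 dB.

2.7 dB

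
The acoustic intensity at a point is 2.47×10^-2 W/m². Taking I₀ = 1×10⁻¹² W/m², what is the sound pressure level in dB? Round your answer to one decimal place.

Dividing by I₀ shifts the exponent by 12: I/I₀ = 2.47×10^10.
L = 10·(0.3927 + 10) = 103.93 dB.

103.9 dB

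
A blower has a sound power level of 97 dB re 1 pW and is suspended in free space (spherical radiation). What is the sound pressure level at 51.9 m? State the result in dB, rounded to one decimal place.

51.7 dB

L_p = L_w − 10·log₁₀(4π·r²) with r = 51.9 m.
4π·r² = 3.385e+04 m², 10·log₁₀ of that is 45.295 dB.
L_p = 97 − 45.295 = 51.70 dB.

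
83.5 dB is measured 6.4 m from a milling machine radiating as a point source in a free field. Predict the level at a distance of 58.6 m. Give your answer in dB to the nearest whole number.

64 dB

For a point source, L₂ = L₁ − 20·log₁₀(r₂/r₁).
L₂ = 83.5 − 20·log₁₀(58.6/6.4) = 83.5 − 19.234 = 64.27 dB.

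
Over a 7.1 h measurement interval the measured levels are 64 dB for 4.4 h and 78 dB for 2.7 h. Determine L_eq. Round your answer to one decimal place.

74.1 dB

The energy average is taken in the linear domain: L_eq = 10·log₁₀[(Σ tᵢ·10^(Lᵢ/10))/T], T = 7.1 h.
Σ tᵢ·10^(Lᵢ/10) = 4.4·10^(64/10) + 2.7·10^(78/10) = 1.814e+08.
L_eq = 10·log₁₀(1.814e+08/7.1) = 74.07 dB.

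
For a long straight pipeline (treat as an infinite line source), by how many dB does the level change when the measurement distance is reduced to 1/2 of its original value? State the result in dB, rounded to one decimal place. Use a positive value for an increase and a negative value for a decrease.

A line source loses 3 dB per doubling of distance; generally ΔL = −10·log₁₀(r₂/r₁).
ΔL = −10·log₁₀(0.5) = +3.01 dB.

+3.0 dB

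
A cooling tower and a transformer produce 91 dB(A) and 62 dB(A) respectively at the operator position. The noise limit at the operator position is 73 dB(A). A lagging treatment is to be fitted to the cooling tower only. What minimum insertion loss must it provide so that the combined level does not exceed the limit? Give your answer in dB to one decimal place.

18.4 dB

Fixed contribution from the other source: Σ 10^(L/10) = 10^(62/10) = 1.585e+06 (62.00 dB(A)).
To meet 73 dB(A) overall, the treated cooling tower may contribute at most 10^(73/10) − 1.585e+06 = 1.837e+07, i.e. 72.64 dB(A).
Required insertion loss = 91 − 72.64 = 18.36 dB.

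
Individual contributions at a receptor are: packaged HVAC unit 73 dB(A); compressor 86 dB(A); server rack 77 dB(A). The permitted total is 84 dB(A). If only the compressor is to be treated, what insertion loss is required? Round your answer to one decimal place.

Everything except the compressor sums to 10^(73/10) + 10^(77/10) = 7.007e+07 in linear terms, 78.46 dB(A).
The limit corresponds to 10^(84/10) = 2.512e+08; subtracting the fixed part leaves 1.811e+08 for the compressor, i.e. 82.58 dB(A).
Required insertion loss = 86 − 82.58 = 3.42 dB.

3.4 dB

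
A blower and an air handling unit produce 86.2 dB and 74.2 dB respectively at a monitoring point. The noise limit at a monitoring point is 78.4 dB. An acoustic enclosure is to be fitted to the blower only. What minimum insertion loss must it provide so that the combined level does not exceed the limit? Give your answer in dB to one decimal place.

9.9 dB

The untreated sources together contribute 10^(74.2/10) = 2.630e+07, i.e. 74.20 dB.
To meet 78.4 dB overall, the treated blower may contribute at most 10^(78.4/10) − 2.630e+07 = 4.288e+07, i.e. 76.32 dB.
So the blower must be reduced from 86.2 to 76.32 dB: IL = 9.88 dB.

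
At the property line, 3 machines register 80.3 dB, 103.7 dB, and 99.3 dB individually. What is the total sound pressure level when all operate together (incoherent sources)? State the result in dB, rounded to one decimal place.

Incoherent sources combine by intensity addition: L_total = 10·log₁₀(Σ 10^(L_i/10)).
Σ 10^(L/10) = 10^(80.3/10) + 10^(103.7/10) + 10^(99.3/10) = 3.206e+10.
L_total = 10·log₁₀(3.206e+10) = 105.06 dB.

105.1 dB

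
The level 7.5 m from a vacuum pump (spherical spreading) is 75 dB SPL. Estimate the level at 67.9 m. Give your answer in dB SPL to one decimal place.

Spherical spreading from a point source gives a 20·log₁₀(r₂/r₁) drop.
L₂ = 75 − 20·log₁₀(67.9/7.5) = 75 − 19.136 = 55.86 dB SPL.

55.9 dB SPL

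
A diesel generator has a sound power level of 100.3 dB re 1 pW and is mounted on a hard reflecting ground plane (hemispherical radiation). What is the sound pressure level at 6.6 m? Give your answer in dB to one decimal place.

The power spreads over a hemisphere of area 2π·r², so L_p = L_w − 10·log₁₀(2π·r²).
2π·r² = 273.7 m², 10·log₁₀ of that is 24.373 dB.
L_p = 100.3 − 24.373 = 75.93 dB.

75.9 dB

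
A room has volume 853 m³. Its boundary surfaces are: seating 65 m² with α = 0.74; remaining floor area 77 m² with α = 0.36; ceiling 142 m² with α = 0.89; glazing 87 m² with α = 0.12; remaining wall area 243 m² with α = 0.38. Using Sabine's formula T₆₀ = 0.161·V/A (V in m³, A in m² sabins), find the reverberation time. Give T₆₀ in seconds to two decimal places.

0.45 s

A = Σ Sᵢαᵢ = 65·0.74 + 77·0.36 + 142·0.89 + 87·0.12 + 243·0.38 = 304.98 m².
T₆₀ = 0.161·V/A = 0.161·853/304.98 = 0.450 s.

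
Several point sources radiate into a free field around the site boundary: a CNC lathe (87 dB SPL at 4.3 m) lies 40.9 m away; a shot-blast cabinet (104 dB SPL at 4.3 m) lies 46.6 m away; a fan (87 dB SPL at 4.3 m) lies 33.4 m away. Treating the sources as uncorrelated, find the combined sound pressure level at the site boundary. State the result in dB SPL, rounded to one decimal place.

83.6 dB SPL

Apply inverse-square spreading to bring every level to the receiver, then sum 10^(L/10).
CNC lathe: 87 − 20·log₁₀(40.9/4.3) = 87 − 19.57 = 67.43 dB SPL.
shot-blast cabinet: 104 − 20·log₁₀(46.6/4.3) = 104 − 20.70 = 83.30 dB SPL.
fan: 87 − 20·log₁₀(33.4/4.3) = 87 − 17.81 = 69.19 dB SPL.
Σ 10^(L/10) = 2.277e+08 → L_total = 10·log₁₀(2.277e+08) = 83.57 dB SPL.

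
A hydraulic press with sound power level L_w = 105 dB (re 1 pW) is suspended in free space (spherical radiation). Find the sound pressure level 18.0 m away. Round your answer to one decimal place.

L_p = L_w − 10·log₁₀(4π·r²) with r = 18.0 m.
4π·r² = 4072 m², 10·log₁₀ of that is 36.098 dB.
L_p = 105 − 36.098 = 68.90 dB.

68.9 dB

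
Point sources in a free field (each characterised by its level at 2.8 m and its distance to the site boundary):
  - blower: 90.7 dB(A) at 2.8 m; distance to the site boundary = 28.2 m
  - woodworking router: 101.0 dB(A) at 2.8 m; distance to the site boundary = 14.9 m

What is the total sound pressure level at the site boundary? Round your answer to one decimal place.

86.6 dB(A)

Apply inverse-square spreading to bring every level to the receiver, then sum 10^(L/10).
blower: 90.7 − 20·log₁₀(28.2/2.8) = 90.7 − 20.06 = 70.64 dB(A).
woodworking router: 101.0 − 20·log₁₀(14.9/2.8) = 101.0 − 14.52 = 86.48 dB(A).
Σ 10^(L/10) = 4.562e+08 → L_total = 10·log₁₀(4.562e+08) = 86.59 dB(A).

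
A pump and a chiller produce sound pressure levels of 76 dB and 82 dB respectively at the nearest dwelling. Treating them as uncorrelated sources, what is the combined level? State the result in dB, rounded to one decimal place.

83.0 dB

For uncorrelated sources the intensities add, so convert each level to linear form, sum, and take 10·log₁₀ of the total.
Σ 10^(L/10) = 10^(76/10) + 10^(82/10) = 1.983e+08.
L_total = 10·log₁₀(1.983e+08) = 82.97 dB.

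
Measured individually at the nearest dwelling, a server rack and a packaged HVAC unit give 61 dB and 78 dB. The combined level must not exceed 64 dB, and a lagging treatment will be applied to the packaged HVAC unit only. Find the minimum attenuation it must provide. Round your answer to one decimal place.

17.0 dB

Everything except the packaged HVAC unit sums to 10^(61/10) = 1.259e+06 in linear terms, 61.00 dB.
To meet 64 dB overall, the treated packaged HVAC unit may contribute at most 10^(64/10) − 1.259e+06 = 1.253e+06, i.e. 60.98 dB.
So the packaged HVAC unit must be reduced from 78 to 60.98 dB: IL = 17.02 dB.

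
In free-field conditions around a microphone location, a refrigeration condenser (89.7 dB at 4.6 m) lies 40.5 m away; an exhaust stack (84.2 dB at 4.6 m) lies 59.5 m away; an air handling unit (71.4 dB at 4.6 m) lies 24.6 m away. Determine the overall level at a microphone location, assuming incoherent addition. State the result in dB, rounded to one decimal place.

71.5 dB

First find each source's level at the receiver (point-source: −20·log₁₀(r/r_ref)), then combine on an intensity basis.
refrigeration condenser: 89.7 − 20·log₁₀(40.5/4.6) = 89.7 − 18.89 = 70.81 dB.
exhaust stack: 84.2 − 20·log₁₀(59.5/4.6) = 84.2 − 22.24 = 61.96 dB.
air handling unit: 71.4 − 20·log₁₀(24.6/4.6) = 71.4 − 14.56 = 56.84 dB.
Σ 10^(L/10) = 1.409e+07 → L_total = 10·log₁₀(1.409e+07) = 71.49 dB.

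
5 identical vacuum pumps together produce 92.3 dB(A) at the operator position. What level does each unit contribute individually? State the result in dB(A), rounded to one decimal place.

85.3 dB(A)

For N identical incoherent sources L_total = L₁ + 10·log₁₀ N, so L₁ = 92.3 − 10·log₁₀(5) = 92.3 − 6.990.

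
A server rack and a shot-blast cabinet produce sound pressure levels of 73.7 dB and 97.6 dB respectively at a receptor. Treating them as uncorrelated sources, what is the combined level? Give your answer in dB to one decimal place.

Incoherent sources combine by intensity addition: L_total = 10·log₁₀(Σ 10^(L_i/10)).
Σ 10^(L/10) = 10^(73.7/10) + 10^(97.6/10) = 5.778e+09.
L_total = 10·log₁₀(5.778e+09) = 97.62 dB.

97.6 dB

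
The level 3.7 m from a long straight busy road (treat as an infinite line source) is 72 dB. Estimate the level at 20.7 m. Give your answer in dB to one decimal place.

For a line source, L₂ = L₁ − 10·log₁₀(r₂/r₁).
L₂ = 72 − 10·log₁₀(20.7/3.7) = 72 − 7.478 = 64.52 dB.

64.5 dB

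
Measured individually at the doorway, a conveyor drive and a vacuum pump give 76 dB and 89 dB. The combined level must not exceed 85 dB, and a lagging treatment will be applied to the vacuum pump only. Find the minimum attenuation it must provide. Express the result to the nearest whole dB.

Fixed contribution from the other source: Σ 10^(L/10) = 10^(76/10) = 3.981e+07 (76.00 dB).
The limit corresponds to 10^(85/10) = 3.162e+08; subtracting the fixed part leaves 2.764e+08 for the vacuum pump, i.e. 84.42 dB.
Required insertion loss = 89 − 84.42 = 4.58 dB.

5 dB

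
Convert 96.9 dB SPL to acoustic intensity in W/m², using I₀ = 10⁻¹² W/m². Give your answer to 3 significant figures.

I/I₀ = 10^(96.9/10) = 4.898e+09, so I = 4.898e+09 × 10⁻¹² W/m².

0.00490 W/m²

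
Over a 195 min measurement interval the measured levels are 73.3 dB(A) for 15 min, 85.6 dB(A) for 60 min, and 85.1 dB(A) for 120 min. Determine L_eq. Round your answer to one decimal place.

The energy average is taken in the linear domain: L_eq = 10·log₁₀[(Σ tᵢ·10^(Lᵢ/10))/T], T = 195 min.
Σ tᵢ·10^(Lᵢ/10) = 15·10^(73.3/10) + 60·10^(85.6/10) + 120·10^(85.1/10) = 6.094e+10.
L_eq = 10·log₁₀(6.094e+10/195) = 84.95 dB(A).

84.9 dB(A)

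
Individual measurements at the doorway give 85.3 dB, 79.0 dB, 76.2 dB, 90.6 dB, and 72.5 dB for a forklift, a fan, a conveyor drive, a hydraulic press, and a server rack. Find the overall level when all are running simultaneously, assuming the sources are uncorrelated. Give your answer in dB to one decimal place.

Incoherent sources combine by intensity addition: L_total = 10·log₁₀(Σ 10^(L_i/10)).
Σ 10^(L/10) = 10^(85.3/10) + 10^(79.0/10) + 10^(76.2/10) + 10^(90.6/10) + 10^(72.5/10) = 1.626e+09.
L_total = 10·log₁₀(1.626e+09) = 92.11 dB.

92.1 dB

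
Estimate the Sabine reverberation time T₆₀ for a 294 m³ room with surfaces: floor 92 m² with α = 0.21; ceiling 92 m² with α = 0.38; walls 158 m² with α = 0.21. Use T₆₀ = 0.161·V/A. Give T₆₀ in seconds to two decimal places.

A = Σ Sᵢαᵢ = 92·0.21 + 92·0.38 + 158·0.21 = 87.46 m².
T₆₀ = 0.161 × 294 / 87.46 = 0.541 s.

0.54 s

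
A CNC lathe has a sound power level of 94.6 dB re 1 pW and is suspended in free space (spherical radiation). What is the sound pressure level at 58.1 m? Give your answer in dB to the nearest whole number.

48 dB

The power spreads over a sphere of area 4π·r², so L_p = L_w − 10·log₁₀(4π·r²).
4π·r² = 4.242e+04 m², 10·log₁₀ of that is 46.276 dB.
L_p = 94.6 − 46.276 = 48.32 dB.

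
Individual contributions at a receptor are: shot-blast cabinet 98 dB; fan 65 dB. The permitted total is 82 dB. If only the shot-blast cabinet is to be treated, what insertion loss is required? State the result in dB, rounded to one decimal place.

Everything except the shot-blast cabinet sums to 10^(65/10) = 3.162e+06 in linear terms, 65.00 dB.
The limit corresponds to 10^(82/10) = 1.585e+08; subtracting the fixed part leaves 1.553e+08 for the shot-blast cabinet, i.e. 81.91 dB.
Required insertion loss = 98 − 81.91 = 16.09 dB.

16.1 dB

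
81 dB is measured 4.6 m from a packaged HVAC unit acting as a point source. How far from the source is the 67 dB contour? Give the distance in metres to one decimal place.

23.1 m

For a point source L₁ − L₂ = 20·log₁₀(r₂/r₁), so r₂ = r₁·10^((L₁−L₂)/20).
r₂ = 4.6·10^((81−67)/20) = 4.6·10^(14.0/20) = 23.05 m.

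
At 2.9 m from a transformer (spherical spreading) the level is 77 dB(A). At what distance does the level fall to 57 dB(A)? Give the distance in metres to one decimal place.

29.0 m

For a point source L₁ − L₂ = 20·log₁₀(r₂/r₁), so r₂ = r₁·10^((L₁−L₂)/20).
r₂ = 2.9·10^((77−57)/20) = 2.9·10^(20.0/20) = 29.00 m.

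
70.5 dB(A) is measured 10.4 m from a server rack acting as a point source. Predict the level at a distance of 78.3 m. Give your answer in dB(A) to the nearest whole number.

53 dB(A)

Point-source attenuation: ΔL = 20·log₁₀(r₂/r₁) = 20·log₁₀(78.3/10.4) = 17.535 dB.
L₂ = 70.5 − 20·log₁₀(78.3/10.4) = 70.5 − 17.535 = 52.97 dB(A).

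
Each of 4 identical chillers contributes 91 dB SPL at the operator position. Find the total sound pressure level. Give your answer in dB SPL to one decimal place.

97.0 dB SPL

With 4 equal, uncorrelated contributions the intensity is 4× that of one unit, giving a rise of 10·log₁₀ 4.
L_total = 91 + 10·log₁₀(4) = 91 + 6.021 = 97.02 dB SPL.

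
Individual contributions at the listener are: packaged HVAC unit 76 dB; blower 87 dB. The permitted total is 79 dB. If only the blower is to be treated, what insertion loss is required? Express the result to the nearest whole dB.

The untreated sources together contribute 10^(76/10) = 3.981e+07, i.e. 76.00 dB.
The limit corresponds to 10^(79/10) = 7.943e+07; subtracting the fixed part leaves 3.962e+07 for the blower, i.e. 75.98 dB.
So the blower must be reduced from 87 to 75.98 dB: IL = 11.02 dB.

11 dB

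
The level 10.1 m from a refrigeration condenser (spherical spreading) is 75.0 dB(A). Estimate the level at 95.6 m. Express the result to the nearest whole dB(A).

55 dB(A)

For a point source, L₂ = L₁ − 20·log₁₀(r₂/r₁).
L₂ = 75.0 − 20·log₁₀(95.6/10.1) = 75.0 − 19.523 = 55.48 dB(A).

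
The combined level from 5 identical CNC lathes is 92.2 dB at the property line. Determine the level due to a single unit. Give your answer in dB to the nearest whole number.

85 dB

5 equal contributions raise the level by 10·log₁₀ 5 = 6.990 dB, so each unit alone gives 92.2 − 6.990.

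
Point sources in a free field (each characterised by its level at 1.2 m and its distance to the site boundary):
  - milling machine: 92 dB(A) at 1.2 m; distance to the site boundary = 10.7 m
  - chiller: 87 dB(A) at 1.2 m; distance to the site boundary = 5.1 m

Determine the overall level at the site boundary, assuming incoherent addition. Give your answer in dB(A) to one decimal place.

76.8 dB(A)

Propagate each source to the receiver with L = L_ref − 20·log₁₀(r/r_ref), then add intensities.
milling machine: 92 − 20·log₁₀(10.7/1.2) = 92 − 19.00 = 73.00 dB(A).
chiller: 87 − 20·log₁₀(5.1/1.2) = 87 − 12.57 = 74.43 dB(A).
Σ 10^(L/10) = 4.768e+07 → L_total = 10·log₁₀(4.768e+07) = 76.78 dB(A).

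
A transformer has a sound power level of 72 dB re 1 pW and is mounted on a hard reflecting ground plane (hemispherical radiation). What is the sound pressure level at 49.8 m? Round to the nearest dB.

30 dB

L_p = L_w − 10·log₁₀(2π·r²) with r = 49.8 m.
2π·r² = 1.558e+04 m², 10·log₁₀ of that is 41.926 dB.
L_p = 72 − 41.926 = 30.07 dB.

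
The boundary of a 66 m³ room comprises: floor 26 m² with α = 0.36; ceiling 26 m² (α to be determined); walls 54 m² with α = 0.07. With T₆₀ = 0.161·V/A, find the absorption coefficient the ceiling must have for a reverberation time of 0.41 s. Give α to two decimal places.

From T₆₀ = 0.161·V/A, the target T₆₀ = 0.41 s needs A = 0.161·66/0.41 = 25.92 m².
Absorption from the other surfaces = 26·0.36 + 54·0.07 = 13.14 m², so the ceiling must supply 12.78 m² over 26 m².
α = 12.78/26 = 0.491.

0.49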